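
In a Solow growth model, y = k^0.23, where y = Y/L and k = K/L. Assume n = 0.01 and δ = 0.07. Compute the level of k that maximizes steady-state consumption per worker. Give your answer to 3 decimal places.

Break-even investment rate: n + δ = 0.01 + 0.07 = 0.08.
Setting f'(k) = n+δ gives 0.23·k^(0.23−1) = 0.08, hence k_gold = (0.23/0.08)^(1/0.77) ≈ 3.9412.

k_gold ≈ 3.941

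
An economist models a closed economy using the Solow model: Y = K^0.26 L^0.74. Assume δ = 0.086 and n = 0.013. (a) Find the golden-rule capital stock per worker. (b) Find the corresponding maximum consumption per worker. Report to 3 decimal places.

Break-even investment rate: n + δ = 0.013 + 0.086 = 0.099.
Maximizing c = f(k) − (n+δ)·k gives f'(k) = n+δ, i.e. 0.26·k^(0.26−1) = 0.099, so k_gold = (0.26/0.099)^(1/0.74) ≈ 3.6870.
y_gold = 3.6870^0.26 ≈ 1.4039; c_gold = y_gold − 0.099·k_gold ≈ 1.0389.

(a) k_gold ≈ 3.687; (b) c_gold ≈ 1.039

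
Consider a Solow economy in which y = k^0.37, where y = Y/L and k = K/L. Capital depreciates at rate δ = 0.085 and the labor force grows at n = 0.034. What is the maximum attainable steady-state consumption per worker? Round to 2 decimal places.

Break-even investment rate: n + δ = 0.034 + 0.085 = 0.119.
Golden rule sets MPK = n+δ: 0.37·k^(0.37−1) = 0.119, so k_gold = (0.37/0.119)^(1/0.63) ≈ 6.0533.
y_gold = 6.0533^0.37 ≈ 1.9469.
c_gold = y_gold − (n+δ)·k_gold = 1.9469 − 0.119·6.0533 ≈ 1.2265.

c_gold ≈ 1.23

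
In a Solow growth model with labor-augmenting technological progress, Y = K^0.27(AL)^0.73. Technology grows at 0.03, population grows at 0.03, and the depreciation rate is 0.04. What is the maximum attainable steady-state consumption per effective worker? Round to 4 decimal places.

n + g + δ = 0.03 + 0.03 + 0.04 = 0.1.
Golden rule sets MPK = n+g+δ: 0.27·k^(0.27−1) = 0.1, so k_gold = (0.27/0.1)^(1/0.73) ≈ 3.8986.
y_gold = 3.8986^0.27 ≈ 1.4439.
c_gold = y_gold − (n+g+δ)·k_gold = 1.4439 − 0.1·3.8986 ≈ 1.0541.

c_gold ≈ 1.0541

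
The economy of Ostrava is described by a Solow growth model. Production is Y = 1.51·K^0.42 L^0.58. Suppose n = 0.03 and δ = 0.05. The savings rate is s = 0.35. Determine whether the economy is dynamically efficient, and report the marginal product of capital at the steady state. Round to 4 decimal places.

dynamically efficient; MPK ≈ 0.0960

Capital per worker breaks even when investment replaces (n + δ)·k; here n + δ = 0.08.
Steady-state k*: s·A·k^0.42 = 0.08·k gives k* = (0.35·1.51/0.08)^(1/0.58) ≈ 25.9248.
MPK = 0.42·1.51·25.9248^(-0.58) ≈ 0.0960.
MPK > n+δ = 0.08, so the economy is dynamically efficient (under-saving).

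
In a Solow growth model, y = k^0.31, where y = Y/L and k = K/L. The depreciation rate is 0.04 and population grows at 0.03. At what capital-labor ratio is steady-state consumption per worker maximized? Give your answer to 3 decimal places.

Capital per worker breaks even when investment replaces (n + δ)·k; here n + δ = 0.07.
Golden rule sets MPK = n+δ: 0.31·k^(0.31−1) = 0.07, so k_gold = (0.31/0.07)^(1/0.69) ≈ 8.6420.

k_gold ≈ 8.642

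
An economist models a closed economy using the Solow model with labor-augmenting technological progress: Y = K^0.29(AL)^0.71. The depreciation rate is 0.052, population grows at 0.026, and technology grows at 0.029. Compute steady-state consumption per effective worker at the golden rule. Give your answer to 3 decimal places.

c_gold ≈ 1.067

Capital per effective worker breaks even when investment replaces (n + g + δ)·k; here n + g + δ = 0.107.
Setting f'(k) = n+g+δ gives 0.29·k^(0.29−1) = 0.107, hence k_gold = (0.29/0.107)^(1/0.71) ≈ 4.0727.
y_gold = 4.0727^0.29 ≈ 1.5027.
c_gold = y_gold − (n+g+δ)·k_gold = 1.5027 − 0.107·4.0727 ≈ 1.0669.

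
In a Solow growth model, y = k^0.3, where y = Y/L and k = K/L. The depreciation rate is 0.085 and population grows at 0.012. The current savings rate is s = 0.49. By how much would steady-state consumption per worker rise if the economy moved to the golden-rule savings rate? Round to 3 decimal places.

Δc ≈ 0.115

Capital per worker breaks even when investment replaces (n + δ)·k; here n + δ = 0.097.
Current steady state (s = 0.49): k* = (0.49/0.097)^(1/0.7) ≈ 10.1133, y* = 10.1133^0.3 ≈ 2.0020, c* = (1−0.49)·2.0020 ≈ 1.0210.
At the golden rule the marginal product of capital equals n+δ: 0.3·k^(0.3−1) = 0.097. Solving, k_gold = (0.3/0.097)^(1/0.7) ≈ 5.0176.
y_gold = 5.0176^0.3 ≈ 1.6224, c_gold = y_gold − 0.097·k_gold ≈ 1.1357.
Gain: Δc = 1.1357 − 1.0210 ≈ 0.1146.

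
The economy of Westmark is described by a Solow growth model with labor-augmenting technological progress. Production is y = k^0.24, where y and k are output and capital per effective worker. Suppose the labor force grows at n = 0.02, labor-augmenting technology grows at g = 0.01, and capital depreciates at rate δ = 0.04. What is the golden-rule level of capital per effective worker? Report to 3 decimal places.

k_gold ≈ 5.059

Break-even investment rate: n + g + δ = 0.02 + 0.01 + 0.04 = 0.07.
Maximizing c = f(k) − (n+g+δ)·k gives f'(k) = n+g+δ, i.e. 0.24·k^(0.24−1) = 0.07, so k_gold = (0.24/0.07)^(1/0.76) ≈ 5.0594.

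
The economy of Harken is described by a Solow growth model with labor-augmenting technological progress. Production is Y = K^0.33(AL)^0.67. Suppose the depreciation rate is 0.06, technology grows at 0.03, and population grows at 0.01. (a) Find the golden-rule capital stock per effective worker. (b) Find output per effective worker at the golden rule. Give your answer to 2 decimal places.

(a) k_gold ≈ 5.94; (b) y_gold ≈ 1.80

n + g + δ = 0.01 + 0.03 + 0.06 = 0.1.
At the golden rule the marginal product of capital equals n+g+δ: 0.33·k^(0.33−1) = 0.1. Solving, k_gold = (0.33/0.1)^(1/0.67) ≈ 5.9416.
y_gold = 5.9416^0.33 ≈ 1.8005.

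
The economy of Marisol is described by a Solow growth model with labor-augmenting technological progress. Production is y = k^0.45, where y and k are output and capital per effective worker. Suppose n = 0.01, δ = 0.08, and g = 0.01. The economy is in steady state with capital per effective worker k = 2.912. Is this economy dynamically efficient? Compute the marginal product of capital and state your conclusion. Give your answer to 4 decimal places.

Capital per effective worker breaks even when investment replaces (n + g + δ)·k; here n + g + δ = 0.1.
MPK = 0.45·k^(0.45−1) = 0.45·2.912^(-0.55) ≈ 0.2500.
MPK > 0.1, so the economy is dynamically efficient (under-saving).

dynamically efficient; MPK ≈ 0.2500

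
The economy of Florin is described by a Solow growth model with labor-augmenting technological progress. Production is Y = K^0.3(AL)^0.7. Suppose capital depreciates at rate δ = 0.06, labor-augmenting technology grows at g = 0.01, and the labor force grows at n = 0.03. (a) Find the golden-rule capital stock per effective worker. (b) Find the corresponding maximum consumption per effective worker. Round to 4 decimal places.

(a) k_gold ≈ 4.8040; (b) c_gold ≈ 1.1209

The effective depreciation rate is n + g + δ = 0.03 + 0.01 + 0.06 = 0.1.
At the golden rule the marginal product of capital equals n+g+δ: 0.3·k^(0.3−1) = 0.1. Solving, k_gold = (0.3/0.1)^(1/0.7) ≈ 4.8040.
y_gold = 4.8040^0.3 ≈ 1.6013; c_gold = y_gold − 0.1·k_gold ≈ 1.1209.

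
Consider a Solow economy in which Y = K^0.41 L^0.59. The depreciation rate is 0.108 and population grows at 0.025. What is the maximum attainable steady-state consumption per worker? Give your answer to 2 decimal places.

c_gold ≈ 1.29

Capital per worker breaks even when investment replaces (n + δ)·k; here n + δ = 0.133.
At the golden rule the marginal product of capital equals n+δ: 0.41·k^(0.41−1) = 0.133. Solving, k_gold = (0.41/0.133)^(1/0.59) ≈ 6.7406.
y_gold = 6.7406^0.41 ≈ 2.1866.
c_gold = y_gold − (n+δ)·k_gold = 2.1866 − 0.133·6.7406 ≈ 1.2901.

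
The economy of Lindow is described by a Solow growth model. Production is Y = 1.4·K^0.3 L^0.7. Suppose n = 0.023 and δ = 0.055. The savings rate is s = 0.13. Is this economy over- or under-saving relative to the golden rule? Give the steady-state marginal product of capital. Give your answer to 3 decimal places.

The effective depreciation rate is n + δ = 0.023 + 0.055 = 0.078.
Steady-state k*: s·A·k^0.3 = 0.078·k gives k* = (0.13·1.4/0.078)^(1/0.7) ≈ 3.3549.
MPK = 0.3·1.4·3.3549^(-0.7) ≈ 0.1800.
MPK > n+δ = 0.078, so the economy is dynamically efficient (under-saving).

under-saving; MPK ≈ 0.180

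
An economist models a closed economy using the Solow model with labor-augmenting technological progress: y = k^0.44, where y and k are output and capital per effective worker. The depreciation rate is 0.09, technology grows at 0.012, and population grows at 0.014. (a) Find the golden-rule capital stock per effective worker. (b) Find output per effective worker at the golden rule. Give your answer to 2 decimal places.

(a) k_gold ≈ 10.81; (b) y_gold ≈ 2.85

The effective depreciation rate is n + g + δ = 0.014 + 0.012 + 0.09 = 0.116.
At the golden rule the marginal product of capital equals n+g+δ: 0.44·k^(0.44−1) = 0.116. Solving, k_gold = (0.44/0.116)^(1/0.56) ≈ 10.8123.
y_gold = 10.8123^0.44 ≈ 2.8505.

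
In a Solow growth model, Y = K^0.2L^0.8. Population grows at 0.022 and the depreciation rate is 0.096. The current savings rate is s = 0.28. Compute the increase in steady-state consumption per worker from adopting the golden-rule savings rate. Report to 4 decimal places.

The effective depreciation rate is n + δ = 0.022 + 0.096 = 0.118.
Current steady state (s = 0.28): k* = (0.28/0.118)^(1/0.8) ≈ 2.9451, y* = 2.9451^0.2 ≈ 1.2411, c* = (1−0.28)·1.2411 ≈ 0.8936.
Setting f'(k) = n+δ gives 0.2·k^(0.2−1) = 0.118, hence k_gold = (0.2/0.118)^(1/0.8) ≈ 1.9339.
y_gold = 1.9339^0.2 ≈ 1.1410, c_gold = y_gold − 0.118·k_gold ≈ 0.9128.
Gain: Δc = 0.9128 − 0.8936 ≈ 0.0192.

Δc ≈ 0.0192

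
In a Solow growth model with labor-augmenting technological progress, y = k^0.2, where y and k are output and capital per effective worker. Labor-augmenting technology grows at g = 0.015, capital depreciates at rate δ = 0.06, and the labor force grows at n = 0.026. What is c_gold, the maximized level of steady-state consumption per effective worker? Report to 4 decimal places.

Capital per effective worker breaks even when investment replaces (n + g + δ)·k; here n + g + δ = 0.101.
Maximizing c = f(k) − (n+g+δ)·k gives f'(k) = n+g+δ, i.e. 0.2·k^(0.2−1) = 0.101, so k_gold = (0.2/0.101)^(1/0.8) ≈ 2.3490.
y_gold = 2.3490^0.2 ≈ 1.1863.
c_gold = y_gold − (n+g+δ)·k_gold = 1.1863 − 0.101·2.3490 ≈ 0.9490.

c_gold ≈ 0.9490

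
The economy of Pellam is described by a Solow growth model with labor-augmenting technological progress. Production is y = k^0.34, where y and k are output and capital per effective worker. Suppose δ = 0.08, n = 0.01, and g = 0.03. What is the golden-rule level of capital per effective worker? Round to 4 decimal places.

The effective depreciation rate is n + g + δ = 0.01 + 0.03 + 0.08 = 0.12.
Golden rule sets MPK = n+g+δ: 0.34·k^(0.34−1) = 0.12, so k_gold = (0.34/0.12)^(1/0.66) ≈ 4.8451.

k_gold ≈ 4.8451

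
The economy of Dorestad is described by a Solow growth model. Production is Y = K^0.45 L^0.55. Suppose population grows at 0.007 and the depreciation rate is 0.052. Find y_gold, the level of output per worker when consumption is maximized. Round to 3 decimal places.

y_gold ≈ 5.271

Break-even investment rate: n + δ = 0.007 + 0.052 = 0.059.
Maximizing c = f(k) − (n+δ)·k gives f'(k) = n+δ, i.e. 0.45·k^(0.45−1) = 0.059, so k_gold = (0.45/0.059)^(1/0.55) ≈ 40.2061.
Output: y_gold = k_gold^0.45 = 40.2061^0.45 ≈ 5.2715.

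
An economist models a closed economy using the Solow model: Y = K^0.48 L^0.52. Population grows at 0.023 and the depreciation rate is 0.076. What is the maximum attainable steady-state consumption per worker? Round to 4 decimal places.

c_gold ≈ 2.2329

The effective depreciation rate is n + δ = 0.023 + 0.076 = 0.099.
Maximizing c = f(k) − (n+δ)·k gives f'(k) = n+δ, i.e. 0.48·k^(0.48−1) = 0.099, so k_gold = (0.48/0.099)^(1/0.52) ≈ 20.8196.
y_gold = 20.8196^0.48 ≈ 4.2941.
c_gold = y_gold − (n+δ)·k_gold = 4.2941 − 0.099·20.8196 ≈ 2.2329.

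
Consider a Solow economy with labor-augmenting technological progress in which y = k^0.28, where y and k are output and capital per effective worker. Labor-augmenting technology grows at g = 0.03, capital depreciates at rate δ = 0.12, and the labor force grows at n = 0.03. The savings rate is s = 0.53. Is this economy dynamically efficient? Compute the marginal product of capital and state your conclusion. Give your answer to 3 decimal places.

dynamically inefficient; MPK ≈ 0.095

Break-even investment rate: n + g + δ = 0.03 + 0.03 + 0.12 = 0.18.
Steady-state k*: s·k^0.28 = 0.18·k gives k* = (0.53/0.18)^(1/0.72) ≈ 4.4812.
MPK = 0.28·4.4812^(-0.72) ≈ 0.0951.
MPK < n+g+δ = 0.18, so the economy is dynamically inefficient (over-saving).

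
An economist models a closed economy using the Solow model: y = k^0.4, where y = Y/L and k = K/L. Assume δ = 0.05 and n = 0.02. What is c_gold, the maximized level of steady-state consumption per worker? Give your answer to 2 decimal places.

c_gold ≈ 1.92

Capital per worker breaks even when investment replaces (n + δ)·k; here n + δ = 0.07.
Golden rule sets MPK = n+δ: 0.4·k^(0.4−1) = 0.07, so k_gold = (0.4/0.07)^(1/0.6) ≈ 18.2643.
y_gold = 18.2643^0.4 ≈ 3.1963.
c_gold = y_gold − (n+δ)·k_gold = 3.1963 − 0.07·18.2643 ≈ 1.9178.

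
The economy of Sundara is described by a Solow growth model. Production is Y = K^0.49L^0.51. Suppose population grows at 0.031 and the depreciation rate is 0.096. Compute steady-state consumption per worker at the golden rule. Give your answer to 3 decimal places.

c_gold ≈ 1.866

The effective depreciation rate is n + δ = 0.031 + 0.096 = 0.127.
At the golden rule the marginal product of capital equals n+δ: 0.49·k^(0.49−1) = 0.127. Solving, k_gold = (0.49/0.127)^(1/0.51) ≈ 14.1185.
y_gold = 14.1185^0.49 ≈ 3.6593.
c_gold = y_gold − (n+δ)·k_gold = 3.6593 − 0.127·14.1185 ≈ 1.8662.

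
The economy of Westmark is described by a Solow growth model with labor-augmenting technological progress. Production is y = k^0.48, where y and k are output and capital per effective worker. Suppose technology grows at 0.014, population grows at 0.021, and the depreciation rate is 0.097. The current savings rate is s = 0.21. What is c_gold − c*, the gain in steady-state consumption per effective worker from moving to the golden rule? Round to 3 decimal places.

Δc ≈ 0.499

The effective depreciation rate is n + g + δ = 0.021 + 0.014 + 0.097 = 0.132.
Current steady state (s = 0.21): k* = (0.21/0.132)^(1/0.52) ≈ 2.4422, y* = 2.4422^0.48 ≈ 1.5351, c* = (1−0.21)·1.5351 ≈ 1.2127.
Setting f'(k) = n+g+δ gives 0.48·k^(0.48−1) = 0.132, hence k_gold = (0.48/0.132)^(1/0.52) ≈ 11.9731.
y_gold = 11.9731^0.48 ≈ 3.2926, c_gold = y_gold − 0.132·k_gold ≈ 1.7122.
Gain: Δc = 1.7122 − 1.2127 ≈ 0.4994.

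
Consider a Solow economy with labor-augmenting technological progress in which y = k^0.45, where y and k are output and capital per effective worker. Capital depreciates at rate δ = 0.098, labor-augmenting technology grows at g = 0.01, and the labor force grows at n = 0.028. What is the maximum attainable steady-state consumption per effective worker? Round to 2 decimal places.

n + g + δ = 0.028 + 0.01 + 0.098 = 0.136.
Setting f'(k) = n+g+δ gives 0.45·k^(0.45−1) = 0.136, hence k_gold = (0.45/0.136)^(1/0.55) ≈ 8.8077.
y_gold = 8.8077^0.45 ≈ 2.6619.
c_gold = y_gold − (n+g+δ)·k_gold = 2.6619 − 0.136·8.8077 ≈ 1.4640.

c_gold ≈ 1.46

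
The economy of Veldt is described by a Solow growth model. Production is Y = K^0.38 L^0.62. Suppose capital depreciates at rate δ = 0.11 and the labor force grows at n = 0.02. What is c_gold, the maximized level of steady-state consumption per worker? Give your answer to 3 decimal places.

c_gold ≈ 1.196

n + δ = 0.02 + 0.11 = 0.13.
Maximizing c = f(k) − (n+δ)·k gives f'(k) = n+δ, i.e. 0.38·k^(0.38−1) = 0.13, so k_gold = (0.38/0.13)^(1/0.62) ≈ 5.6410.
y_gold = 5.6410^0.38 ≈ 1.9298.
c_gold = y_gold − (n+δ)·k_gold = 1.9298 − 0.13·5.6410 ≈ 1.1965.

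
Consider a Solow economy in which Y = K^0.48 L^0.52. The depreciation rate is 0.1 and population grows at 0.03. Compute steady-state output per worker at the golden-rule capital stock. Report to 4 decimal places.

The effective depreciation rate is n + δ = 0.03 + 0.1 = 0.13.
Setting f'(k) = n+δ gives 0.48·k^(0.48−1) = 0.13, hence k_gold = (0.48/0.13)^(1/0.52) ≈ 12.3298.
Output: y_gold = k_gold^0.48 = 12.3298^0.48 ≈ 3.3393.

y_gold ≈ 3.3393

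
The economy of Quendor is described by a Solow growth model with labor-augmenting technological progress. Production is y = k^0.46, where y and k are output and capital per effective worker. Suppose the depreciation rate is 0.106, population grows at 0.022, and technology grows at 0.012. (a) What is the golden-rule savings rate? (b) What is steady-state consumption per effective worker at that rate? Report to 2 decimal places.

The effective depreciation rate is n + g + δ = 0.022 + 0.012 + 0.106 = 0.14.
For Cobb-Douglas, s_gold equals capital's share: s_gold = 0.46.
At the golden rule the marginal product of capital equals n+g+δ: 0.46·k^(0.46−1) = 0.14. Solving, k_gold = (0.46/0.14)^(1/0.54) ≈ 9.0515.
y_gold = 9.0515^0.46 ≈ 2.7548; c_gold = (1−0.46)·y_gold ≈ 1.4876.

(a) s_gold = 0.46; (b) c_gold ≈ 1.49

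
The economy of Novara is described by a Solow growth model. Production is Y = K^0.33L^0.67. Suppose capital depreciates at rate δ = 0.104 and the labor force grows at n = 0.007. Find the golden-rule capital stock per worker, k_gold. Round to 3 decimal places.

k_gold ≈ 5.085

n + δ = 0.007 + 0.104 = 0.111.
Maximizing c = f(k) − (n+δ)·k gives f'(k) = n+δ, i.e. 0.33·k^(0.33−1) = 0.111, so k_gold = (0.33/0.111)^(1/0.67) ≈ 5.0846.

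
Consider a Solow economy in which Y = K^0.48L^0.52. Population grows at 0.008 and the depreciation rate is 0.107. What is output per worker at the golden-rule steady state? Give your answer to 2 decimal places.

y_gold ≈ 3.74

The effective depreciation rate is n + δ = 0.008 + 0.107 = 0.115.
At the golden rule the marginal product of capital equals n+δ: 0.48·k^(0.48−1) = 0.115. Solving, k_gold = (0.48/0.115)^(1/0.52) ≈ 15.6082.
Output: y_gold = k_gold^0.48 = 15.6082^0.48 ≈ 3.7395.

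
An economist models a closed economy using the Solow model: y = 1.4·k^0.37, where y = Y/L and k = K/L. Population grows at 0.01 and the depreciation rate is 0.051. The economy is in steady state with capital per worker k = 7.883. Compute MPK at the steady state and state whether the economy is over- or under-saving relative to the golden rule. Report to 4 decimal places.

Capital per worker breaks even when investment replaces (n + δ)·k; here n + δ = 0.061.
MPK = 0.37·1.4·k^(0.37−1) = 0.37·1.4·7.883^(-0.63) ≈ 0.1411.
MPK > 0.061, so the economy is dynamically efficient (under-saving).

under-saving; MPK ≈ 0.1411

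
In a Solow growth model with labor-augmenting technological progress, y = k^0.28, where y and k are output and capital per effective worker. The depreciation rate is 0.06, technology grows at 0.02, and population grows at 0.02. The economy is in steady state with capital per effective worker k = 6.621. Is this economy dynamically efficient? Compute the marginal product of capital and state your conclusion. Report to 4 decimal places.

dynamically inefficient; MPK ≈ 0.0718

The effective depreciation rate is n + g + δ = 0.02 + 0.02 + 0.06 = 0.1.
MPK = 0.28·k^(0.28−1) = 0.28·6.621^(-0.72) ≈ 0.0718.
MPK < 0.1, so the economy is dynamically inefficient (over-saving).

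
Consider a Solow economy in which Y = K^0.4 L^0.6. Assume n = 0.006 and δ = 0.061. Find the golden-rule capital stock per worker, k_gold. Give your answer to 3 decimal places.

k_gold ≈ 19.648

Break-even investment rate: n + δ = 0.006 + 0.061 = 0.067.
Setting f'(k) = n+δ gives 0.4·k^(0.4−1) = 0.067, hence k_gold = (0.4/0.067)^(1/0.6) ≈ 19.6476.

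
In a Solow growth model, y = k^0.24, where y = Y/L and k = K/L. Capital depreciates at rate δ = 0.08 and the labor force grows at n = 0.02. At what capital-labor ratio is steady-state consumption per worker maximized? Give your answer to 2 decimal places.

The effective depreciation rate is n + δ = 0.02 + 0.08 = 0.1.
At the golden rule the marginal product of capital equals n+δ: 0.24·k^(0.24−1) = 0.1. Solving, k_gold = (0.24/0.1)^(1/0.76) ≈ 3.1643.

k_gold ≈ 3.16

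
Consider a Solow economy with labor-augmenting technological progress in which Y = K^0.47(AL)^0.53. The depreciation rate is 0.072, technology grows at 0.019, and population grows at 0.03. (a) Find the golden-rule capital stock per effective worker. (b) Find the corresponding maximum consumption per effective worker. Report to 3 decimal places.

The effective depreciation rate is n + g + δ = 0.03 + 0.019 + 0.072 = 0.121.
Maximizing c = f(k) − (n+g+δ)·k gives f'(k) = n+g+δ, i.e. 0.47·k^(0.47−1) = 0.121, so k_gold = (0.47/0.121)^(1/0.53) ≈ 12.9393.
y_gold = 12.9393^0.47 ≈ 3.3312; c_gold = y_gold − 0.121·k_gold ≈ 1.7655.

(a) k_gold ≈ 12.939; (b) c_gold ≈ 1.766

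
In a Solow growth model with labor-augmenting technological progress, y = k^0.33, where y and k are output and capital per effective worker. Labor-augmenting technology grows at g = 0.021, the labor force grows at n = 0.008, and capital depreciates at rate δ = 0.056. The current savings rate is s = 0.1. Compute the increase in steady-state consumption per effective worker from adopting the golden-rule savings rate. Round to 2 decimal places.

The effective depreciation rate is n + g + δ = 0.008 + 0.021 + 0.056 = 0.085.
Current steady state (s = 0.1): k* = (0.1/0.085)^(1/0.67) ≈ 1.2745, y* = 1.2745^0.33 ≈ 1.0833, c* = (1−0.1)·1.0833 ≈ 0.9750.
Golden rule sets MPK = n+g+δ: 0.33·k^(0.33−1) = 0.085, so k_gold = (0.33/0.085)^(1/0.67) ≈ 7.5726.
y_gold = 7.5726^0.33 ≈ 1.9505, c_gold = y_gold − 0.085·k_gold ≈ 1.3069.
Gain: Δc = 1.3069 − 0.9750 ≈ 0.3318.

Δc ≈ 0.33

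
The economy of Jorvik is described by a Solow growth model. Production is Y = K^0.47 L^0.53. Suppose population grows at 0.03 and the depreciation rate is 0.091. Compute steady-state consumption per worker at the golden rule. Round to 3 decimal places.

n + δ = 0.03 + 0.091 = 0.121.
Golden rule sets MPK = n+δ: 0.47·k^(0.47−1) = 0.121, so k_gold = (0.47/0.121)^(1/0.53) ≈ 12.9393.
y_gold = 12.9393^0.47 ≈ 3.3312.
c_gold = y_gold − (n+δ)·k_gold = 3.3312 − 0.121·12.9393 ≈ 1.7655.

c_gold ≈ 1.766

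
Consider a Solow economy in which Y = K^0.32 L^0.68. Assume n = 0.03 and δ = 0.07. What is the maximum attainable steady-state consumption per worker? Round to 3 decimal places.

Break-even investment rate: n + δ = 0.03 + 0.07 = 0.1.
Setting f'(k) = n+δ gives 0.32·k^(0.32−1) = 0.1, hence k_gold = (0.32/0.1)^(1/0.68) ≈ 5.5318.
y_gold = 5.5318^0.32 ≈ 1.7287.
c_gold = y_gold − (n+δ)·k_gold = 1.7287 − 0.1·5.5318 ≈ 1.1755.

c_gold ≈ 1.176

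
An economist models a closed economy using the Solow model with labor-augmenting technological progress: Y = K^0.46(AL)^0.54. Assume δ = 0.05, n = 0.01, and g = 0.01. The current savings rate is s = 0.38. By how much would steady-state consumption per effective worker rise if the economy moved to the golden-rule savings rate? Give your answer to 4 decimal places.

Δc ≈ 0.0652

Break-even investment rate: n + g + δ = 0.01 + 0.01 + 0.05 = 0.07.
Current steady state (s = 0.38): k* = (0.38/0.07)^(1/0.54) ≈ 22.9366, y* = 22.9366^0.46 ≈ 4.2252, c* = (1−0.38)·4.2252 ≈ 2.6196.
Maximizing c = f(k) − (n+g+δ)·k gives f'(k) = n+g+δ, i.e. 0.46·k^(0.46−1) = 0.07, so k_gold = (0.46/0.07)^(1/0.54) ≈ 32.6727.
y_gold = 32.6727^0.46 ≈ 4.9719, c_gold = y_gold − 0.07·k_gold ≈ 2.6848.
Gain: Δc = 2.6848 − 2.6196 ≈ 0.0652.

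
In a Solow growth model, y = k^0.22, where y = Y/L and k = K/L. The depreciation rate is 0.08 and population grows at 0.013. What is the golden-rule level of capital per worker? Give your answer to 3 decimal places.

The effective depreciation rate is n + δ = 0.013 + 0.08 = 0.093.
At the golden rule the marginal product of capital equals n+δ: 0.22·k^(0.22−1) = 0.093. Solving, k_gold = (0.22/0.093)^(1/0.78) ≈ 3.0159.

k_gold ≈ 3.016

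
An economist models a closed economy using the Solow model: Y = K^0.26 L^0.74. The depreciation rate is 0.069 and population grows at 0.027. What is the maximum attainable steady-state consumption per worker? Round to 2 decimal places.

c_gold ≈ 1.05

Capital per worker breaks even when investment replaces (n + δ)·k; here n + δ = 0.096.
Maximizing c = f(k) − (n+δ)·k gives f'(k) = n+δ, i.e. 0.26·k^(0.26−1) = 0.096, so k_gold = (0.26/0.096)^(1/0.74) ≈ 3.8436.
y_gold = 3.8436^0.26 ≈ 1.4192.
c_gold = y_gold − (n+δ)·k_gold = 1.4192 − 0.096·3.8436 ≈ 1.0502.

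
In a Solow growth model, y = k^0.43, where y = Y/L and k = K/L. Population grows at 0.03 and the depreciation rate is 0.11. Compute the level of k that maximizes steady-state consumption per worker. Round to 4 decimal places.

The effective depreciation rate is n + δ = 0.03 + 0.11 = 0.14.
Maximizing c = f(k) − (n+δ)·k gives f'(k) = n+δ, i.e. 0.43·k^(0.43−1) = 0.14, so k_gold = (0.43/0.14)^(1/0.57) ≈ 7.1612.

k_gold ≈ 7.1612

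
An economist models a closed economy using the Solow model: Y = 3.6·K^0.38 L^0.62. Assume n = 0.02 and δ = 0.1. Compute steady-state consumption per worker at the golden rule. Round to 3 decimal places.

c_gold ≈ 9.919

The effective depreciation rate is n + δ = 0.02 + 0.1 = 0.12.
At the golden rule the marginal product of capital equals n+δ: 0.38·3.6·k^(0.38−1) = 0.12. Solving, k_gold = (0.38·3.6/0.12)^(1/0.62) ≈ 50.6623.
y_gold = 3.6·50.6623^0.38 ≈ 15.9986.
c_gold = y_gold − (n+δ)·k_gold = 15.9986 − 0.12·50.6623 ≈ 9.9192.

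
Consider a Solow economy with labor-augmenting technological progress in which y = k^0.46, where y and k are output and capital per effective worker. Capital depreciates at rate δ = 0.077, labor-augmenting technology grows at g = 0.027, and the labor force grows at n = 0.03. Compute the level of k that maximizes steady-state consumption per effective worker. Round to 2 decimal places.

k_gold ≈ 9.82

The effective depreciation rate is n + g + δ = 0.03 + 0.027 + 0.077 = 0.134.
Maximizing c = f(k) − (n+g+δ)·k gives f'(k) = n+g+δ, i.e. 0.46·k^(0.46−1) = 0.134, so k_gold = (0.46/0.134)^(1/0.54) ≈ 9.8164.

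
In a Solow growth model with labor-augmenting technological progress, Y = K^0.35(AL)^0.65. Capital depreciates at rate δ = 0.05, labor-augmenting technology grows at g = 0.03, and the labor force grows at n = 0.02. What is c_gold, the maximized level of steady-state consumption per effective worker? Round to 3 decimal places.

c_gold ≈ 1.276

The effective depreciation rate is n + g + δ = 0.02 + 0.03 + 0.05 = 0.1.
Golden rule sets MPK = n+g+δ: 0.35·k^(0.35−1) = 0.1, so k_gold = (0.35/0.1)^(1/0.65) ≈ 6.8711.
y_gold = 6.8711^0.35 ≈ 1.9632.
c_gold = y_gold − (n+g+δ)·k_gold = 1.9632 − 0.1·6.8711 ≈ 1.2761.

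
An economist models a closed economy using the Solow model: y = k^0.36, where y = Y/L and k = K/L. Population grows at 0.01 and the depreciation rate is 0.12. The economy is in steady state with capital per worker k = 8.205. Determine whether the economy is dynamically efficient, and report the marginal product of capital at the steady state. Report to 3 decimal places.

n + δ = 0.01 + 0.12 = 0.13.
MPK = 0.36·k^(0.36−1) = 0.36·8.205^(-0.64) ≈ 0.0936.
MPK < 0.13, so the economy is dynamically inefficient (over-saving).

dynamically inefficient; MPK ≈ 0.094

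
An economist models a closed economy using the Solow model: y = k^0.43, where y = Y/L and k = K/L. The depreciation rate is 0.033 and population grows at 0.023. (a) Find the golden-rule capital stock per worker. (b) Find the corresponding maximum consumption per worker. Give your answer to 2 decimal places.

(a) k_gold ≈ 35.74; (b) c_gold ≈ 2.65

Capital per worker breaks even when investment replaces (n + δ)·k; here n + δ = 0.056.
At the golden rule the marginal product of capital equals n+δ: 0.43·k^(0.43−1) = 0.056. Solving, k_gold = (0.43/0.056)^(1/0.57) ≈ 35.7374.
y_gold = 35.7374^0.43 ≈ 4.6542; c_gold = y_gold − 0.056·k_gold ≈ 2.6529.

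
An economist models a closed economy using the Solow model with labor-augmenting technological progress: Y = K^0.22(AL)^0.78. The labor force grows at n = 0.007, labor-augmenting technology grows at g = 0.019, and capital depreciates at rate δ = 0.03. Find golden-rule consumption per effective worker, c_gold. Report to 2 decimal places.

Capital per effective worker breaks even when investment replaces (n + g + δ)·k; here n + g + δ = 0.056.
Golden rule sets MPK = n+g+δ: 0.22·k^(0.22−1) = 0.056, so k_gold = (0.22/0.056)^(1/0.78) ≈ 5.7788.
y_gold = 5.7788^0.22 ≈ 1.4710.
c_gold = y_gold − (n+g+δ)·k_gold = 1.4710 − 0.056·5.7788 ≈ 1.1474.

c_gold ≈ 1.15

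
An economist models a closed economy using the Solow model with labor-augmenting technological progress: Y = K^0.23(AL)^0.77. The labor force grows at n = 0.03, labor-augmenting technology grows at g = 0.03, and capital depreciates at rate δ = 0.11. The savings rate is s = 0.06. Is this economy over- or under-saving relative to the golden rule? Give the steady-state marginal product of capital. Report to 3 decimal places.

under-saving; MPK ≈ 0.652

Break-even investment rate: n + g + δ = 0.03 + 0.03 + 0.11 = 0.17.
Steady-state k*: s·k^0.23 = 0.17·k gives k* = (0.06/0.17)^(1/0.77) ≈ 0.2586.
MPK = 0.23·0.2586^(-0.77) ≈ 0.6517.
MPK > n+g+δ = 0.17, so the economy is dynamically efficient (under-saving).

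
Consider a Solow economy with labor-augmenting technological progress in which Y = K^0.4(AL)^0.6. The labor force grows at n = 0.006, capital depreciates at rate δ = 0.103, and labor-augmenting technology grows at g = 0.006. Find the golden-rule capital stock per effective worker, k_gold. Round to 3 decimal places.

k_gold ≈ 7.985

The effective depreciation rate is n + g + δ = 0.006 + 0.006 + 0.103 = 0.115.
Golden rule sets MPK = n+g+δ: 0.4·k^(0.4−1) = 0.115, so k_gold = (0.4/0.115)^(1/0.6) ≈ 7.9849.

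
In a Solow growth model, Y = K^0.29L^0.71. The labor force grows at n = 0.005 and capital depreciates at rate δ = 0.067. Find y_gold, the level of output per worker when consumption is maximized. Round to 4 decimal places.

y_gold ≈ 1.7666

Break-even investment rate: n + δ = 0.005 + 0.067 = 0.072.
At the golden rule the marginal product of capital equals n+δ: 0.29·k^(0.29−1) = 0.072. Solving, k_gold = (0.29/0.072)^(1/0.71) ≈ 7.1155.
Output: y_gold = k_gold^0.29 = 7.1155^0.29 ≈ 1.7666.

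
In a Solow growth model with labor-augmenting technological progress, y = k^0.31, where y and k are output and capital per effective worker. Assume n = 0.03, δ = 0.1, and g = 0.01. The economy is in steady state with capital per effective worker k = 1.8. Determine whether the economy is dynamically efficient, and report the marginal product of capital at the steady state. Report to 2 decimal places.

The effective depreciation rate is n + g + δ = 0.03 + 0.01 + 0.1 = 0.14.
MPK = 0.31·k^(0.31−1) = 0.31·1.8^(-0.69) ≈ 0.2066.
MPK > 0.14, so the economy is dynamically efficient (under-saving).

dynamically efficient; MPK ≈ 0.21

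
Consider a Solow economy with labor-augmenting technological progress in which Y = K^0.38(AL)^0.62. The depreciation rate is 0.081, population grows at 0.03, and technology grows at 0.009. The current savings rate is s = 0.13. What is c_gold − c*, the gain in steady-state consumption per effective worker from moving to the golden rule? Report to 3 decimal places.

Capital per effective worker breaks even when investment replaces (n + g + δ)·k; here n + g + δ = 0.12.
Current steady state (s = 0.13): k* = (0.13/0.12)^(1/0.62) ≈ 1.1378, y* = 1.1378^0.38 ≈ 1.0503, c* = (1−0.13)·1.0503 ≈ 0.9137.
At the golden rule the marginal product of capital equals n+g+δ: 0.38·k^(0.38−1) = 0.12. Solving, k_gold = (0.38/0.12)^(1/0.62) ≈ 6.4183.
y_gold = 6.4183^0.38 ≈ 2.0268, c_gold = y_gold − 0.12·k_gold ≈ 1.2566.
Gain: Δc = 1.2566 − 0.9137 ≈ 0.3429.

Δc ≈ 0.343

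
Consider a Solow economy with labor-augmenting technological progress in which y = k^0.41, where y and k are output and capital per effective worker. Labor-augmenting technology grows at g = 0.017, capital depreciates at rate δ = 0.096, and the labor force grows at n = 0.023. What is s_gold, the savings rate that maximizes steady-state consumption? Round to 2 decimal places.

s_gold = 0.41

Break-even investment rate: n + g + δ = 0.023 + 0.017 + 0.096 = 0.136.
At the golden rule MPK = n+g+δ, and in any Cobb-Douglas steady state s = (n+g+δ)·k/y = MPK·k/y = capital's share 0.41.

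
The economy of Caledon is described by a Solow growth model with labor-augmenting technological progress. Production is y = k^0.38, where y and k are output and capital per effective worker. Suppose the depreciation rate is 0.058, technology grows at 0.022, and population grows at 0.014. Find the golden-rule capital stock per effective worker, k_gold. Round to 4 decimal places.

n + g + δ = 0.014 + 0.022 + 0.058 = 0.094.
At the golden rule the marginal product of capital equals n+g+δ: 0.38·k^(0.38−1) = 0.094. Solving, k_gold = (0.38/0.094)^(1/0.62) ≈ 9.5165.

k_gold ≈ 9.5165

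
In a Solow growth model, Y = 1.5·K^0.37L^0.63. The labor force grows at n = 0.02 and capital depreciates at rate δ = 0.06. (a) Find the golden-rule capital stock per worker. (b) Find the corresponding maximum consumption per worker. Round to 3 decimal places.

(a) k_gold ≈ 21.639; (b) c_gold ≈ 2.948

The effective depreciation rate is n + δ = 0.02 + 0.06 = 0.08.
Setting f'(k) = n+δ gives 0.37·1.5·k^(0.37−1) = 0.08, hence k_gold = (0.37·1.5/0.08)^(1/0.63) ≈ 21.6393.
y_gold = 1.5·21.6393^0.37 ≈ 4.6788; c_gold = y_gold − 0.08·k_gold ≈ 2.9476.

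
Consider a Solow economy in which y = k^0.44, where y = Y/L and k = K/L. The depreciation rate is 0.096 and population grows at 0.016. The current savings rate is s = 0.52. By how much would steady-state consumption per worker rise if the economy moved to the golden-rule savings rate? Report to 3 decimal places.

Δc ≈ 0.037

Capital per worker breaks even when investment replaces (n + δ)·k; here n + δ = 0.112.
Current steady state (s = 0.52): k* = (0.52/0.112)^(1/0.56) ≈ 15.5127, y* = 15.5127^0.44 ≈ 3.3412, c* = (1−0.52)·3.3412 ≈ 1.6038.
Golden rule sets MPK = n+δ: 0.44·k^(0.44−1) = 0.112, so k_gold = (0.44/0.112)^(1/0.56) ≈ 11.5115.
y_gold = 11.5115^0.44 ≈ 2.9302, c_gold = y_gold − 0.112·k_gold ≈ 1.6409.
Gain: Δc = 1.6409 − 1.6038 ≈ 0.0371.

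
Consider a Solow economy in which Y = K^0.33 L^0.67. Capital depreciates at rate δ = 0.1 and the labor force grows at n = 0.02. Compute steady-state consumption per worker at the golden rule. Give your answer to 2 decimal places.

c_gold ≈ 1.10

The effective depreciation rate is n + δ = 0.02 + 0.1 = 0.12.
At the golden rule the marginal product of capital equals n+δ: 0.33·k^(0.33−1) = 0.12. Solving, k_gold = (0.33/0.12)^(1/0.67) ≈ 4.5261.
y_gold = 4.5261^0.33 ≈ 1.6458.
c_gold = y_gold − (n+δ)·k_gold = 1.6458 − 0.12·4.5261 ≈ 1.1027.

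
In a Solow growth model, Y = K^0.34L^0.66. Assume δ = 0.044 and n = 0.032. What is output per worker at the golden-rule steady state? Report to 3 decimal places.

Break-even investment rate: n + δ = 0.032 + 0.044 = 0.076.
At the golden rule the marginal product of capital equals n+δ: 0.34·k^(0.34−1) = 0.076. Solving, k_gold = (0.34/0.076)^(1/0.66) ≈ 9.6796.
Output: y_gold = k_gold^0.34 = 9.6796^0.34 ≈ 2.1637.

y_gold ≈ 2.164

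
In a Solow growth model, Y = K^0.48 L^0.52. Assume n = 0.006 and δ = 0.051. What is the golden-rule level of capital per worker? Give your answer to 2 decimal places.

k_gold ≈ 60.19

Break-even investment rate: n + δ = 0.006 + 0.051 = 0.057.
At the golden rule the marginal product of capital equals n+δ: 0.48·k^(0.48−1) = 0.057. Solving, k_gold = (0.48/0.057)^(1/0.52) ≈ 60.1937.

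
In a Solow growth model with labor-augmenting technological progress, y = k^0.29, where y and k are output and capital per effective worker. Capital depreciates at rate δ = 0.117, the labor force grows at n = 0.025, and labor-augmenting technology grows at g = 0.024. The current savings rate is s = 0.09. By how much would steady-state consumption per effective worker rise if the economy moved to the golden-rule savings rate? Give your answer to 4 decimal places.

Δc ≈ 0.1830

Capital per effective worker breaks even when investment replaces (n + g + δ)·k; here n + g + δ = 0.166.
Current steady state (s = 0.09): k* = (0.09/0.166)^(1/0.71) ≈ 0.4222, y* = 0.4222^0.29 ≈ 0.7788, c* = (1−0.09)·0.7788 ≈ 0.7087.
At the golden rule the marginal product of capital equals n+g+δ: 0.29·k^(0.29−1) = 0.166. Solving, k_gold = (0.29/0.166)^(1/0.71) ≈ 2.1941.
y_gold = 2.1941^0.29 ≈ 1.2559, c_gold = y_gold − 0.166·k_gold ≈ 0.8917.
Gain: Δc = 0.8917 − 0.7087 ≈ 0.1830.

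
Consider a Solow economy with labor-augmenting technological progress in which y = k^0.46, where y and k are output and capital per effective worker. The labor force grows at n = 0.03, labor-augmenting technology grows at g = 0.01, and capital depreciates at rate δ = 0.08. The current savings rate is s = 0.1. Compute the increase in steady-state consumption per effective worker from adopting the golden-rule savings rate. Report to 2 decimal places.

Δc ≈ 0.93

n + g + δ = 0.03 + 0.01 + 0.08 = 0.12.
Current steady state (s = 0.1): k* = (0.1/0.12)^(1/0.54) ≈ 0.7135, y* = 0.7135^0.46 ≈ 0.8561, c* = (1−0.1)·0.8561 ≈ 0.7705.
Golden rule sets MPK = n+g+δ: 0.46·k^(0.46−1) = 0.12, so k_gold = (0.46/0.12)^(1/0.54) ≈ 12.0420.
y_gold = 12.0420^0.46 ≈ 3.1414, c_gold = y_gold − 0.12·k_gold ≈ 1.6963.
Gain: Δc = 1.6963 − 0.7705 ≈ 0.9258.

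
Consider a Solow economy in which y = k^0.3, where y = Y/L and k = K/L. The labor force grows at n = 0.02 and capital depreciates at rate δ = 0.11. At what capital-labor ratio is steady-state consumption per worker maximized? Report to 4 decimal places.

Break-even investment rate: n + δ = 0.02 + 0.11 = 0.13.
At the golden rule the marginal product of capital equals n+δ: 0.3·k^(0.3−1) = 0.13. Solving, k_gold = (0.3/0.13)^(1/0.7) ≈ 3.3024.

k_gold ≈ 3.3024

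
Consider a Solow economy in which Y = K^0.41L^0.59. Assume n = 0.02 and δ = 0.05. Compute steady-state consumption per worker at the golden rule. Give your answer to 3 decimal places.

Break-even investment rate: n + δ = 0.02 + 0.05 = 0.07.
At the golden rule the marginal product of capital equals n+δ: 0.41·k^(0.41−1) = 0.07. Solving, k_gold = (0.41/0.07)^(1/0.59) ≈ 20.0061.
y_gold = 20.0061^0.41 ≈ 3.4157.
c_gold = y_gold − (n+δ)·k_gold = 3.4157 − 0.07·20.0061 ≈ 2.0152.

c_gold ≈ 2.015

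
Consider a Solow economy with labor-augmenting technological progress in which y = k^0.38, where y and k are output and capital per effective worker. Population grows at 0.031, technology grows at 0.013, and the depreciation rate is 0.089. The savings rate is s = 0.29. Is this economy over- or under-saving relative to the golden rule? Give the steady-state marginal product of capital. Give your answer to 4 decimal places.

n + g + δ = 0.031 + 0.013 + 0.089 = 0.133.
Steady-state k*: s·k^0.38 = 0.133·k gives k* = (0.29/0.133)^(1/0.62) ≈ 3.5159.
MPK = 0.38·3.5159^(-0.62) ≈ 0.1743.
MPK > n+g+δ = 0.133, so the economy is dynamically efficient (under-saving).

under-saving; MPK ≈ 0.1743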